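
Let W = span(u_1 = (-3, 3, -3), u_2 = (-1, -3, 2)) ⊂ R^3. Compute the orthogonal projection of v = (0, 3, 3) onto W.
proj_W(v) = (21/26, 15/26, -3/13)

Set up U = [u_1 | ... | u_2] ∈ R^(3×2). The projector onto W = col(U) is P = U (U^T U)^(-1) U^T.
Compute U^T U =
  [27, -12]
  [-12, 14],
and U^T v = (0, -3).
Solve U^T U · c = U^T v for the coefficients: c = (-2/13, -9/26). The projection is proj_W(v) = U c.
Check: (v - proj_W(v)) · u_1 = 0  (should be 0).
Check: (v - proj_W(v)) · u_2 = 0  (should be 0).
Result: proj_W(v) = (21/26, 15/26, -3/13).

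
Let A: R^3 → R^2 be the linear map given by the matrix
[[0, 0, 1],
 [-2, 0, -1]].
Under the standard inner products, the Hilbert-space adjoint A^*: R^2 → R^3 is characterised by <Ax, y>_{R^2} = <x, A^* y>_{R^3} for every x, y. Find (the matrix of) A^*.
A^* = A^T =
[[0, -2],
 [0, 0],
 [1, -1]]

For real matrices with standard dot products, the defining identity <Ax, y> = <x, A^* y> gives (Ax)^T y = x^T (A^*) y, i.e. x^T A^T y = x^T (A^*) y. Since this holds for all x, y, we must have A^* = A^T. Therefore
A^* =
[[0, -2],
 [0, 0],
 [1, -1]].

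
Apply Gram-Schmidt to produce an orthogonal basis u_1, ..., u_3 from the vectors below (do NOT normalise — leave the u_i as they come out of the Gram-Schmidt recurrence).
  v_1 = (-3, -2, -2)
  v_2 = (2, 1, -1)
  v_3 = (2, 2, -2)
Orthogonal basis:
  u_1 = (-3, -2, -2)
  u_2 = (16/17, 5/17, -29/17)
  u_3 = (-16/33, 28/33, -4/33)

Apply the Gram-Schmidt recurrence
  u_1 = v_1
  u_i = v_i − Σ_{j<i} ((v_i · u_j) / (u_j · u_j)) · u_j.

Step by step this gives:
  u_1 = (-3, -2, -2)
  u_2 = (16/17, 5/17, -29/17)
  u_3 = (-16/33, 28/33, -4/33)

Orthogonality check:
  u_2 · u_1 = 0 (should be 0)
  u_3 · u_1 = 0 (should be 0)
  u_3 · u_2 = 0 (should be 0)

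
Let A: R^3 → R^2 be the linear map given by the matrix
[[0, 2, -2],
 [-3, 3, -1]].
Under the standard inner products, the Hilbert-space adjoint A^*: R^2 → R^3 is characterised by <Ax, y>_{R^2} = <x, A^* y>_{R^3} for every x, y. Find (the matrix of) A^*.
A^* = A^T =
[[0, -3],
 [2, 3],
 [-2, -1]]

For real matrices with standard dot products, the defining identity <Ax, y> = <x, A^* y> gives (Ax)^T y = x^T (A^*) y, i.e. x^T A^T y = x^T (A^*) y. Since this holds for all x, y, we must have A^* = A^T. Therefore
A^* =
[[0, -3],
 [2, 3],
 [-2, -1]].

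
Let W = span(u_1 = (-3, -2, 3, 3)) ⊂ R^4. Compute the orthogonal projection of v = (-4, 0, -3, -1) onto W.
proj_W(v) = (0, 0, 0, 0)

Set up U = [u_1 | ... | u_1] ∈ R^(4×1). The projector onto W = col(U) is P = U (U^T U)^(-1) U^T.
Compute U^T U =
  [31],
and U^T v = (0).
Solve U^T U · c = U^T v for the coefficients: c = (0). The projection is proj_W(v) = U c.
Check: (v - proj_W(v)) · u_1 = 0  (should be 0).
Result: proj_W(v) = (0, 0, 0, 0).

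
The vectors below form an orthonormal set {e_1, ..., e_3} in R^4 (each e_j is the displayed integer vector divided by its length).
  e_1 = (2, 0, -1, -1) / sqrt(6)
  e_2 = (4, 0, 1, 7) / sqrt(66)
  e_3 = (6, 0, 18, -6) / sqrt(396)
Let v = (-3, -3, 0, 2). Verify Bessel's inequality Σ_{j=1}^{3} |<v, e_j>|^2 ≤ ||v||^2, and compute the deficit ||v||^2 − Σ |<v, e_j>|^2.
Σ |<v, e_j>|^2 = 13; ||v||^2 = 22; deficit = 9

Write each e_j = u_j / sqrt(<u_j, u_j>) where u_j is the displayed integer vector. Then <v, e_j> = <v, u_j> / sqrt(<u_j, u_j>), so |<v, e_j>|^2 = <v, u_j>^2 / <u_j, u_j>.
Coefficients: <v, e_1> = -8/sqrt(6), <v, e_2> = 2/sqrt(66), <v, e_3> = -30/sqrt(396).
Square and sum: Σ |<v, e_j>|^2 = 13.
Compute ||v||^2 = v·v = 22.
Deficit = 22 − 13 = 9 ≥ 0, confirming Bessel's inequality. (The deficit equals ||v − Σ <v,e_j> e_j||^2, the squared distance from v to span{e_j}.)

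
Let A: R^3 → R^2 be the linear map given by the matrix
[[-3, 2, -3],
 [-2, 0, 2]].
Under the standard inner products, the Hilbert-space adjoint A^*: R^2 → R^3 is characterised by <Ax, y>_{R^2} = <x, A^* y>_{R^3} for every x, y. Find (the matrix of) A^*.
A^* = A^T =
[[-3, -2],
 [2, 0],
 [-3, 2]]

For real matrices with standard dot products, the defining identity <Ax, y> = <x, A^* y> gives (Ax)^T y = x^T (A^*) y, i.e. x^T A^T y = x^T (A^*) y. Since this holds for all x, y, we must have A^* = A^T. Therefore
A^* =
[[-3, -2],
 [2, 0],
 [-3, 2]].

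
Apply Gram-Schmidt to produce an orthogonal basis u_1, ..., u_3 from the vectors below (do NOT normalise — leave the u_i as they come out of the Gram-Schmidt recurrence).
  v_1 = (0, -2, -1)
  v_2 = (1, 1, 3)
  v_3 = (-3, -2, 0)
Orthogonal basis:
  u_1 = (0, -2, -1)
  u_2 = (1, -1, 2)
  u_3 = (-17/6, -17/30, 17/15)

Apply the Gram-Schmidt recurrence
  u_1 = v_1
  u_i = v_i − Σ_{j<i} ((v_i · u_j) / (u_j · u_j)) · u_j.

Step by step this gives:
  u_1 = (0, -2, -1)
  u_2 = (1, -1, 2)
  u_3 = (-17/6, -17/30, 17/15)

Orthogonality check:
  u_2 · u_1 = 0 (should be 0)
  u_3 · u_1 = 0 (should be 0)
  u_3 · u_2 = 0 (should be 0)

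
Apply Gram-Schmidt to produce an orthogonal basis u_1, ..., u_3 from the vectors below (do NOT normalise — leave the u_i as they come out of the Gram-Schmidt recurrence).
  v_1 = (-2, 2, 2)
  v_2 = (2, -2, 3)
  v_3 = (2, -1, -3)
Orthogonal basis:
  u_1 = (-2, 2, 2)
  u_2 = (5/3, -5/3, 10/3)
  u_3 = (1/2, 1/2, 0)

Apply the Gram-Schmidt recurrence
  u_1 = v_1
  u_i = v_i − Σ_{j<i} ((v_i · u_j) / (u_j · u_j)) · u_j.

Step by step this gives:
  u_1 = (-2, 2, 2)
  u_2 = (5/3, -5/3, 10/3)
  u_3 = (1/2, 1/2, 0)

Orthogonality check:
  u_2 · u_1 = 0 (should be 0)
  u_3 · u_1 = 0 (should be 0)
  u_3 · u_2 = 0 (should be 0)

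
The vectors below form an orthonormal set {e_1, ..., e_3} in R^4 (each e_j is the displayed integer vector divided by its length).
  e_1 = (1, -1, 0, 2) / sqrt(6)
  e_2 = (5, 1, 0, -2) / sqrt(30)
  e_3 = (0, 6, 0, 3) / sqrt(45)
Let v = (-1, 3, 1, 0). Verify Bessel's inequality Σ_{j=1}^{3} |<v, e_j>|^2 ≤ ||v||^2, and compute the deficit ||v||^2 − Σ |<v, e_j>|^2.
Σ |<v, e_j>|^2 = 10; ||v||^2 = 11; deficit = 1

Write each e_j = u_j / sqrt(<u_j, u_j>) where u_j is the displayed integer vector. Then <v, e_j> = <v, u_j> / sqrt(<u_j, u_j>), so |<v, e_j>|^2 = <v, u_j>^2 / <u_j, u_j>.
Coefficients: <v, e_1> = -4/sqrt(6), <v, e_2> = -2/sqrt(30), <v, e_3> = 18/sqrt(45).
Square and sum: Σ |<v, e_j>|^2 = 10.
Compute ||v||^2 = v·v = 11.
Deficit = 11 − 10 = 1 ≥ 0, confirming Bessel's inequality. (The deficit equals ||v − Σ <v,e_j> e_j||^2, the squared distance from v to span{e_j}.)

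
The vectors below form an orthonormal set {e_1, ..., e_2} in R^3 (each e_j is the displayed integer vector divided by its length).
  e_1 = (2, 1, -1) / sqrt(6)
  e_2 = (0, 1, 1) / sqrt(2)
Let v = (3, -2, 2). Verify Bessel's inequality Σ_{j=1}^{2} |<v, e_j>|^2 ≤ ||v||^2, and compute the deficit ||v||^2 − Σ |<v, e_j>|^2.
Σ |<v, e_j>|^2 = 2/3; ||v||^2 = 17; deficit = 49/3

Write each e_j = u_j / sqrt(<u_j, u_j>) where u_j is the displayed integer vector. Then <v, e_j> = <v, u_j> / sqrt(<u_j, u_j>), so |<v, e_j>|^2 = <v, u_j>^2 / <u_j, u_j>.
Coefficients: <v, e_1> = 2/sqrt(6), <v, e_2> = 0/sqrt(2).
Square and sum: Σ |<v, e_j>|^2 = 2/3.
Compute ||v||^2 = v·v = 17.
Deficit = 17 − 2/3 = 49/3 ≥ 0, confirming Bessel's inequality. (The deficit equals ||v − Σ <v,e_j> e_j||^2, the squared distance from v to span{e_j}.)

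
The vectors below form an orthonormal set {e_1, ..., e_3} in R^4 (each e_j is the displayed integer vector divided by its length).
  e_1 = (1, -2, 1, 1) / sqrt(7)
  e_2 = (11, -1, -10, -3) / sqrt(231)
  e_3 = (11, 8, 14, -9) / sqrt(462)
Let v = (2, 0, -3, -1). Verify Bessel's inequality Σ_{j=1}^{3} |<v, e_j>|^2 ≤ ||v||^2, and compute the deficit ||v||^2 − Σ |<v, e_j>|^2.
Σ |<v, e_j>|^2 = 195/14; ||v||^2 = 14; deficit = 1/14

Write each e_j = u_j / sqrt(<u_j, u_j>) where u_j is the displayed integer vector. Then <v, e_j> = <v, u_j> / sqrt(<u_j, u_j>), so |<v, e_j>|^2 = <v, u_j>^2 / <u_j, u_j>.
Coefficients: <v, e_1> = -2/sqrt(7), <v, e_2> = 55/sqrt(231), <v, e_3> = -11/sqrt(462).
Square and sum: Σ |<v, e_j>|^2 = 195/14.
Compute ||v||^2 = v·v = 14.
Deficit = 14 − 195/14 = 1/14 ≥ 0, confirming Bessel's inequality. (The deficit equals ||v − Σ <v,e_j> e_j||^2, the squared distance from v to span{e_j}.)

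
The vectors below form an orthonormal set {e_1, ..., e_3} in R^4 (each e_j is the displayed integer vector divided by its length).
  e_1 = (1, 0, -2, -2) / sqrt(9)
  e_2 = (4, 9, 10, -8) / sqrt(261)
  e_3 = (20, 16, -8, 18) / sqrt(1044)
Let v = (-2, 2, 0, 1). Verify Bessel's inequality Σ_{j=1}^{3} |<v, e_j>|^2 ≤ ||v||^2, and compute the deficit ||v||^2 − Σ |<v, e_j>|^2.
Σ |<v, e_j>|^2 = 17/9; ||v||^2 = 9; deficit = 64/9

Write each e_j = u_j / sqrt(<u_j, u_j>) where u_j is the displayed integer vector. Then <v, e_j> = <v, u_j> / sqrt(<u_j, u_j>), so |<v, e_j>|^2 = <v, u_j>^2 / <u_j, u_j>.
Coefficients: <v, e_1> = -4/sqrt(9), <v, e_2> = 2/sqrt(261), <v, e_3> = 10/sqrt(1044).
Square and sum: Σ |<v, e_j>|^2 = 17/9.
Compute ||v||^2 = v·v = 9.
Deficit = 9 − 17/9 = 64/9 ≥ 0, confirming Bessel's inequality. (The deficit equals ||v − Σ <v,e_j> e_j||^2, the squared distance from v to span{e_j}.)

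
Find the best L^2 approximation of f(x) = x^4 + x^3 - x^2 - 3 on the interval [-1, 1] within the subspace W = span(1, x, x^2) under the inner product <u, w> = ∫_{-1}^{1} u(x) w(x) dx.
g(x) = -x^2/7 + 3*x/5 - 108/35

The best approximation g ∈ W is the orthogonal projection of f onto W. Writing g = a_0 + a_1 x + a_2 x^2, the coefficients solve the normal equations G · a = b where
  G_{ij} = <φ_i, φ_j> and b_i = <f, φ_i>, with φ_0 = 1, φ_1 = x, φ_2 = x^2.
G =
  [2, 0, 2/3]
  [0, 2/3, 0]
  [2/3, 0, 2/5],
b = (-94/15, 2/5, -74/35).
Solving gives a_0 = -108/35, a_1 = 3/5, a_2 = -1/7, so
  g(x) = -x^2/7 + 3*x/5 - 108/35.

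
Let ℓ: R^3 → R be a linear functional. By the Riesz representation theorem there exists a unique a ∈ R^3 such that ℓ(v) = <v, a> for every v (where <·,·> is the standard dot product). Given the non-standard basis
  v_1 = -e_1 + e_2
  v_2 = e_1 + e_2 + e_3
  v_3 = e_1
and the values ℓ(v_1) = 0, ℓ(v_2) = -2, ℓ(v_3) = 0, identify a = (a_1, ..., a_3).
a = (0, 0, -2)

Write a = (a_1, ..., a_3) in the standard basis. For each basis vector v_i, ℓ(v_i) = <v_i, a> is a linear equation in the a_j's. Collect the n equations into a matrix system V a = ℓ, where row i of V is v_i (expressed in the standard basis). Since V is invertible (lower-triangular with 1s on the diagonal, up to permutation), solve by back-substitution:
  V =
[[-1, 1, 0],
 [1, 1, 1],
 [1, 0, 0]]
  V a = (0, -2, 0)
Solving gives a = (0, 0, -2).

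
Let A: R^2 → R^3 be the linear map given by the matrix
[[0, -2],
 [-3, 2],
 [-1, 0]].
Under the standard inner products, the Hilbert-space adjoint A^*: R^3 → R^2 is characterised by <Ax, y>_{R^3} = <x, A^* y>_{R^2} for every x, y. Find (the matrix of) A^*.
A^* = A^T =
[[0, -3, -1],
 [-2, 2, 0]]

For real matrices with standard dot products, the defining identity <Ax, y> = <x, A^* y> gives (Ax)^T y = x^T (A^*) y, i.e. x^T A^T y = x^T (A^*) y. Since this holds for all x, y, we must have A^* = A^T. Therefore
A^* =
[[0, -3, -1],
 [-2, 2, 0]].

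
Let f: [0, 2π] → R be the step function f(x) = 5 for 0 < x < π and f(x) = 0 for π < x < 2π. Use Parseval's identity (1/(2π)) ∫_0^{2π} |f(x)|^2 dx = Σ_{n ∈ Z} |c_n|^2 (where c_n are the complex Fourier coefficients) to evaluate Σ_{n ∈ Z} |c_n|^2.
Σ |c_n|^2 = 25/2

Parseval equates the L^2 energy of f (normalised by 1/(2π)) with the ℓ^2 sum of its Fourier coefficients: (1/(2π)) ∫_0^{2π} |f|^2 = Σ |c_n|^2.
Compute the left side: (1/(2π)) [∫_0^π 5^2 dx + ∫_π^{2π} 0^2 dx] = (1/(2π)) · (25π + 0π) = (25 + 0)/2 = 25/2.
So Σ_{n ∈ Z} |c_n|^2 = 25/2.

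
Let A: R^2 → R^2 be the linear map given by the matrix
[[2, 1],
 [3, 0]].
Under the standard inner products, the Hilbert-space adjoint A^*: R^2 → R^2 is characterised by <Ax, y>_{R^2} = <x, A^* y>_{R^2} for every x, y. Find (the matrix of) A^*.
A^* = A^T =
[[2, 3],
 [1, 0]]

For real matrices with standard dot products, the defining identity <Ax, y> = <x, A^* y> gives (Ax)^T y = x^T (A^*) y, i.e. x^T A^T y = x^T (A^*) y. Since this holds for all x, y, we must have A^* = A^T. Therefore
A^* =
[[2, 3],
 [1, 0]].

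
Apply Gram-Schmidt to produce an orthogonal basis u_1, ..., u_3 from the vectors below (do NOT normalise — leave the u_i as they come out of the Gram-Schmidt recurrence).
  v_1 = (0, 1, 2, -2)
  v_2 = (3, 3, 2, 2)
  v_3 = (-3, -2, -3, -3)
Orthogonal basis:
  u_1 = (0, 1, 2, -2)
  u_2 = (3, 8/3, 4/3, 8/3)
  u_3 = (4/25, 232/225, -259/225, -143/225)

Apply the Gram-Schmidt recurrence
  u_1 = v_1
  u_i = v_i − Σ_{j<i} ((v_i · u_j) / (u_j · u_j)) · u_j.

Step by step this gives:
  u_1 = (0, 1, 2, -2)
  u_2 = (3, 8/3, 4/3, 8/3)
  u_3 = (4/25, 232/225, -259/225, -143/225)

Orthogonality check:
  u_2 · u_1 = 0 (should be 0)
  u_3 · u_1 = 0 (should be 0)
  u_3 · u_2 = 0 (should be 0)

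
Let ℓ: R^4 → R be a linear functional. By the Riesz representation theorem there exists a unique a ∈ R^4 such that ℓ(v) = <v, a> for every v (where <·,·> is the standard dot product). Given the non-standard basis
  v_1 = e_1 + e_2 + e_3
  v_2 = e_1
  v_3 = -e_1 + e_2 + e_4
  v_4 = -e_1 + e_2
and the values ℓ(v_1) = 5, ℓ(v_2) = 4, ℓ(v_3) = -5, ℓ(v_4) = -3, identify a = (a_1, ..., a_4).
a = (4, 1, 0, -2)

Write a = (a_1, ..., a_4) in the standard basis. For each basis vector v_i, ℓ(v_i) = <v_i, a> is a linear equation in the a_j's. Collect the n equations into a matrix system V a = ℓ, where row i of V is v_i (expressed in the standard basis). Since V is invertible (lower-triangular with 1s on the diagonal, up to permutation), solve by back-substitution:
  V =
[[1, 1, 1, 0],
 [1, 0, 0, 0],
 [-1, 1, 0, 1],
 [-1, 1, 0, 0]]
  V a = (5, 4, -5, -3)
Solving gives a = (4, 1, 0, -2).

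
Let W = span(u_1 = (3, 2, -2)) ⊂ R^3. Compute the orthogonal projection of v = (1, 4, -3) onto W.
proj_W(v) = (3, 2, -2)

Set up U = [u_1 | ... | u_1] ∈ R^(3×1). The projector onto W = col(U) is P = U (U^T U)^(-1) U^T.
Compute U^T U =
  [17],
and U^T v = (17).
Solve U^T U · c = U^T v for the coefficients: c = (1). The projection is proj_W(v) = U c.
Check: (v - proj_W(v)) · u_1 = 0  (should be 0).
Result: proj_W(v) = (3, 2, -2).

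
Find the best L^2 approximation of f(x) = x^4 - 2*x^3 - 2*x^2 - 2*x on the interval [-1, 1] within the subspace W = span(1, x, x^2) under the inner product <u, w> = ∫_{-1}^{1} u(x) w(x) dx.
g(x) = -8*x^2/7 - 16*x/5 - 3/35

The best approximation g ∈ W is the orthogonal projection of f onto W. Writing g = a_0 + a_1 x + a_2 x^2, the coefficients solve the normal equations G · a = b where
  G_{ij} = <φ_i, φ_j> and b_i = <f, φ_i>, with φ_0 = 1, φ_1 = x, φ_2 = x^2.
G =
  [2, 0, 2/3]
  [0, 2/3, 0]
  [2/3, 0, 2/5],
b = (-14/15, -32/15, -18/35).
Solving gives a_0 = -3/35, a_1 = -16/5, a_2 = -8/7, so
  g(x) = -8*x^2/7 - 16*x/5 - 3/35.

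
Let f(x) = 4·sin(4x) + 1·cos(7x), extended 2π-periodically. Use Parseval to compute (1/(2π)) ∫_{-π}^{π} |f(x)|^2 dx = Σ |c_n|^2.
Σ |c_n|^2 = 17/2

Expand |f|^2 and use orthogonality of {sin(nx), cos(mx)} on [-π, π]:
  ∫_{-π}^{π} sin(nx)^2 dx = π, ∫ cos(mx)^2 dx = π, and cross terms integrate to 0.
So ∫_{-π}^{π} f(x)^2 dx = 4^2 · π + 1^2 · π = (16 + 1)π.
Divide by 2π: (16 + 1)/2 = 17/2.
By Parseval, this equals Σ |c_n|^2.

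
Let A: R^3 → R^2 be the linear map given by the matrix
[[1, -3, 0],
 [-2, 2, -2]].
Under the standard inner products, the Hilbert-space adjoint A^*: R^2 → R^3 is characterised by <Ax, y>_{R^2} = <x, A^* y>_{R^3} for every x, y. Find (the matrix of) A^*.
A^* = A^T =
[[1, -2],
 [-3, 2],
 [0, -2]]

For real matrices with standard dot products, the defining identity <Ax, y> = <x, A^* y> gives (Ax)^T y = x^T (A^*) y, i.e. x^T A^T y = x^T (A^*) y. Since this holds for all x, y, we must have A^* = A^T. Therefore
A^* =
[[1, -2],
 [-3, 2],
 [0, -2]].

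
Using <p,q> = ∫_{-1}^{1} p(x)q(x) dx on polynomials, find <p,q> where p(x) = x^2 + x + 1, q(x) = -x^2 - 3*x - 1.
<p,q> = -86/15

Expand the product: p(x)·q(x) = -x^4 - 4*x^3 - 5*x^2 - 4*x - 1.
∫_{-1}^{1} of each monomial x^k gives [2/(k+1) if k even, 0 if k odd]. Integrating term-by-term (or equivalently evaluating the antiderivative F(x) = -x^5/5 - x^4 - 5*x^3/3 - 2*x^2 - x at the endpoints):
  F(1) − F(−1) = -88/15 − (-2/15) = -86/15.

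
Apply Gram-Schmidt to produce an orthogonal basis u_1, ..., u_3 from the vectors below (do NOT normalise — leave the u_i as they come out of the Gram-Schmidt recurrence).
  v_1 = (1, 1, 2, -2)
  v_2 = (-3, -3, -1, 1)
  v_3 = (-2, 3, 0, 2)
Orthogonal basis:
  u_1 = (1, 1, 2, -2)
  u_2 = (-2, -2, 1, -1)
  u_3 = (-5/2, 5/2, 1, 1)

Apply the Gram-Schmidt recurrence
  u_1 = v_1
  u_i = v_i − Σ_{j<i} ((v_i · u_j) / (u_j · u_j)) · u_j.

Step by step this gives:
  u_1 = (1, 1, 2, -2)
  u_2 = (-2, -2, 1, -1)
  u_3 = (-5/2, 5/2, 1, 1)

Orthogonality check:
  u_2 · u_1 = 0 (should be 0)
  u_3 · u_1 = 0 (should be 0)
  u_3 · u_2 = 0 (should be 0)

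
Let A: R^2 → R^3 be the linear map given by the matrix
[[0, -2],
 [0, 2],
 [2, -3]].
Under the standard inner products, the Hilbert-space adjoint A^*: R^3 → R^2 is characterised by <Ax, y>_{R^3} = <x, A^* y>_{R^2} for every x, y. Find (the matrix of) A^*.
A^* = A^T =
[[0, 0, 2],
 [-2, 2, -3]]

For real matrices with standard dot products, the defining identity <Ax, y> = <x, A^* y> gives (Ax)^T y = x^T (A^*) y, i.e. x^T A^T y = x^T (A^*) y. Since this holds for all x, y, we must have A^* = A^T. Therefore
A^* =
[[0, 0, 2],
 [-2, 2, -3]].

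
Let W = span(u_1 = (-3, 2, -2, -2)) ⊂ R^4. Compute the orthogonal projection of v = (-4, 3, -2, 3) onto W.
proj_W(v) = (-16/7, 32/21, -32/21, -32/21)

Set up U = [u_1 | ... | u_1] ∈ R^(4×1). The projector onto W = col(U) is P = U (U^T U)^(-1) U^T.
Compute U^T U =
  [21],
and U^T v = (16).
Solve U^T U · c = U^T v for the coefficients: c = (16/21). The projection is proj_W(v) = U c.
Check: (v - proj_W(v)) · u_1 = 0  (should be 0).
Result: proj_W(v) = (-16/7, 32/21, -32/21, -32/21).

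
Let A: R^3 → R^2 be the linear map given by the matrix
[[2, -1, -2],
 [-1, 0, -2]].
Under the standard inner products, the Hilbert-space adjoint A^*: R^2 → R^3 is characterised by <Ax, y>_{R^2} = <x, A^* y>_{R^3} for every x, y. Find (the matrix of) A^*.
A^* = A^T =
[[2, -1],
 [-1, 0],
 [-2, -2]]

For real matrices with standard dot products, the defining identity <Ax, y> = <x, A^* y> gives (Ax)^T y = x^T (A^*) y, i.e. x^T A^T y = x^T (A^*) y. Since this holds for all x, y, we must have A^* = A^T. Therefore
A^* =
[[2, -1],
 [-1, 0],
 [-2, -2]].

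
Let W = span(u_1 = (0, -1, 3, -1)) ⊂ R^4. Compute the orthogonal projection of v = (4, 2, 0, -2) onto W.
proj_W(v) = (0, 0, 0, 0)

Set up U = [u_1 | ... | u_1] ∈ R^(4×1). The projector onto W = col(U) is P = U (U^T U)^(-1) U^T.
Compute U^T U =
  [11],
and U^T v = (0).
Solve U^T U · c = U^T v for the coefficients: c = (0). The projection is proj_W(v) = U c.
Check: (v - proj_W(v)) · u_1 = 0  (should be 0).
Result: proj_W(v) = (0, 0, 0, 0).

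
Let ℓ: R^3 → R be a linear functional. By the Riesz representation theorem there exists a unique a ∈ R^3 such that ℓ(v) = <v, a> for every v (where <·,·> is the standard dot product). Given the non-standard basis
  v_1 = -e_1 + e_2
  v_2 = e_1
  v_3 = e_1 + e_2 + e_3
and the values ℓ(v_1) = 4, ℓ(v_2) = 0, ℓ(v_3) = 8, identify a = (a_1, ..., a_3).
a = (0, 4, 4)

Write a = (a_1, ..., a_3) in the standard basis. For each basis vector v_i, ℓ(v_i) = <v_i, a> is a linear equation in the a_j's. Collect the n equations into a matrix system V a = ℓ, where row i of V is v_i (expressed in the standard basis). Since V is invertible (lower-triangular with 1s on the diagonal, up to permutation), solve by back-substitution:
  V =
[[-1, 1, 0],
 [1, 0, 0],
 [1, 1, 1]]
  V a = (4, 0, 8)
Solving gives a = (0, 4, 4).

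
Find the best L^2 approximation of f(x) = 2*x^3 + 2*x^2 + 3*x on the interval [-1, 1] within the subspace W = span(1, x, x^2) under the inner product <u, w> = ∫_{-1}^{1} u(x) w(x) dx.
g(x) = 2*x^2 + 21*x/5

The best approximation g ∈ W is the orthogonal projection of f onto W. Writing g = a_0 + a_1 x + a_2 x^2, the coefficients solve the normal equations G · a = b where
  G_{ij} = <φ_i, φ_j> and b_i = <f, φ_i>, with φ_0 = 1, φ_1 = x, φ_2 = x^2.
G =
  [2, 0, 2/3]
  [0, 2/3, 0]
  [2/3, 0, 2/5],
b = (4/3, 14/5, 4/5).
Solving gives a_0 = 0, a_1 = 21/5, a_2 = 2, so
  g(x) = 2*x^2 + 21*x/5.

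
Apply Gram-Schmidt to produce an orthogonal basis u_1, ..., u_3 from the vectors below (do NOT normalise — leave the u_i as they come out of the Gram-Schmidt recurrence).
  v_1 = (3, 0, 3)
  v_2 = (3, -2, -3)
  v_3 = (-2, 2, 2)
Orthogonal basis:
  u_1 = (3, 0, 3)
  u_2 = (3, -2, -3)
  u_3 = (2/11, 6/11, -2/11)

Apply the Gram-Schmidt recurrence
  u_1 = v_1
  u_i = v_i − Σ_{j<i} ((v_i · u_j) / (u_j · u_j)) · u_j.

Step by step this gives:
  u_1 = (3, 0, 3)
  u_2 = (3, -2, -3)
  u_3 = (2/11, 6/11, -2/11)

Orthogonality check:
  u_2 · u_1 = 0 (should be 0)
  u_3 · u_1 = 0 (should be 0)
  u_3 · u_2 = 0 (should be 0)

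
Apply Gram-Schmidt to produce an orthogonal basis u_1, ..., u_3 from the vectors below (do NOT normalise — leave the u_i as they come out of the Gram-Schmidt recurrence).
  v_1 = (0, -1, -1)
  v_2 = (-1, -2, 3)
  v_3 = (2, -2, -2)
Orthogonal basis:
  u_1 = (0, -1, -1)
  u_2 = (-1, -5/2, 5/2)
  u_3 = (50/27, -10/27, 10/27)

Apply the Gram-Schmidt recurrence
  u_1 = v_1
  u_i = v_i − Σ_{j<i} ((v_i · u_j) / (u_j · u_j)) · u_j.

Step by step this gives:
  u_1 = (0, -1, -1)
  u_2 = (-1, -5/2, 5/2)
  u_3 = (50/27, -10/27, 10/27)

Orthogonality check:
  u_2 · u_1 = 0 (should be 0)
  u_3 · u_1 = 0 (should be 0)
  u_3 · u_2 = 0 (should be 0)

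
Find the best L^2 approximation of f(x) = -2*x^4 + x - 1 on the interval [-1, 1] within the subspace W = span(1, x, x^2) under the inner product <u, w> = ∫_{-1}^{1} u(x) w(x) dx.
g(x) = -12*x^2/7 + x - 29/35

The best approximation g ∈ W is the orthogonal projection of f onto W. Writing g = a_0 + a_1 x + a_2 x^2, the coefficients solve the normal equations G · a = b where
  G_{ij} = <φ_i, φ_j> and b_i = <f, φ_i>, with φ_0 = 1, φ_1 = x, φ_2 = x^2.
G =
  [2, 0, 2/3]
  [0, 2/3, 0]
  [2/3, 0, 2/5],
b = (-14/5, 2/3, -26/21).
Solving gives a_0 = -29/35, a_1 = 1, a_2 = -12/7, so
  g(x) = -12*x^2/7 + x - 29/35.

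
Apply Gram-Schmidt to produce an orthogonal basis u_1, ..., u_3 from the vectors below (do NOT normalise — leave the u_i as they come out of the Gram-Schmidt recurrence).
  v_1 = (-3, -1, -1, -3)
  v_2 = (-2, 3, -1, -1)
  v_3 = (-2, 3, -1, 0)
Orthogonal basis:
  u_1 = (-3, -1, -1, -3)
  u_2 = (-19/20, 67/20, -13/20, 1/20)
  u_3 = (-112/251, -41/251, -37/251, 138/251)

Apply the Gram-Schmidt recurrence
  u_1 = v_1
  u_i = v_i − Σ_{j<i} ((v_i · u_j) / (u_j · u_j)) · u_j.

Step by step this gives:
  u_1 = (-3, -1, -1, -3)
  u_2 = (-19/20, 67/20, -13/20, 1/20)
  u_3 = (-112/251, -41/251, -37/251, 138/251)

Orthogonality check:
  u_2 · u_1 = 0 (should be 0)
  u_3 · u_1 = 0 (should be 0)
  u_3 · u_2 = 0 (should be 0)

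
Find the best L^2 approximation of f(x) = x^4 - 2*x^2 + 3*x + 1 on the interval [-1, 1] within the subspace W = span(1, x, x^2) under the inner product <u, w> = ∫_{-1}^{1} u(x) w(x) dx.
g(x) = -8*x^2/7 + 3*x + 32/35

The best approximation g ∈ W is the orthogonal projection of f onto W. Writing g = a_0 + a_1 x + a_2 x^2, the coefficients solve the normal equations G · a = b where
  G_{ij} = <φ_i, φ_j> and b_i = <f, φ_i>, with φ_0 = 1, φ_1 = x, φ_2 = x^2.
G =
  [2, 0, 2/3]
  [0, 2/3, 0]
  [2/3, 0, 2/5],
b = (16/15, 2, 16/105).
Solving gives a_0 = 32/35, a_1 = 3, a_2 = -8/7, so
  g(x) = -8*x^2/7 + 3*x + 32/35.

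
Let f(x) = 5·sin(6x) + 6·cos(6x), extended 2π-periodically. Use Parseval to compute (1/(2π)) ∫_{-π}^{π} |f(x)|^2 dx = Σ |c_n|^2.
Σ |c_n|^2 = 61/2

Expand |f|^2 and use orthogonality of {sin(nx), cos(mx)} on [-π, π]:
  ∫_{-π}^{π} sin(nx)^2 dx = π, ∫ cos(mx)^2 dx = π, and cross terms integrate to 0.
So ∫_{-π}^{π} f(x)^2 dx = 5^2 · π + 6^2 · π = (25 + 36)π.
Divide by 2π: (25 + 36)/2 = 61/2.
By Parseval, this equals Σ |c_n|^2.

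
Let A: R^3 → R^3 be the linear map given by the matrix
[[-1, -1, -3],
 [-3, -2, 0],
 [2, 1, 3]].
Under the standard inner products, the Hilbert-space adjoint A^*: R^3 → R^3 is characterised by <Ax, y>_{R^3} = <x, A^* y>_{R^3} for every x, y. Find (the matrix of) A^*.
A^* = A^T =
[[-1, -3, 2],
 [-1, -2, 1],
 [-3, 0, 3]]

For real matrices with standard dot products, the defining identity <Ax, y> = <x, A^* y> gives (Ax)^T y = x^T (A^*) y, i.e. x^T A^T y = x^T (A^*) y. Since this holds for all x, y, we must have A^* = A^T. Therefore
A^* =
[[-1, -3, 2],
 [-1, -2, 1],
 [-3, 0, 3]].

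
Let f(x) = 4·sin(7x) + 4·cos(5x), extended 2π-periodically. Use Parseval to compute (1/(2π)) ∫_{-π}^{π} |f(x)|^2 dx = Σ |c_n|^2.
Σ |c_n|^2 = 16

Expand |f|^2 and use orthogonality of {sin(nx), cos(mx)} on [-π, π]:
  ∫_{-π}^{π} sin(nx)^2 dx = π, ∫ cos(mx)^2 dx = π, and cross terms integrate to 0.
So ∫_{-π}^{π} f(x)^2 dx = 4^2 · π + 4^2 · π = (16 + 16)π.
Divide by 2π: (16 + 16)/2 = 16.
By Parseval, this equals Σ |c_n|^2.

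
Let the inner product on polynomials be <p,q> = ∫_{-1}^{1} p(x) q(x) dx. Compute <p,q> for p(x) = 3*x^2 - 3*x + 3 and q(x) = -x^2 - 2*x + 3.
<p,q> = 124/5

Expand the product: p(x)·q(x) = -3*x^4 - 3*x^3 + 12*x^2 - 15*x + 9.
∫_{-1}^{1} of each monomial x^k gives [2/(k+1) if k even, 0 if k odd]. Integrating term-by-term (or equivalently evaluating the antiderivative F(x) = -3*x^5/5 - 3*x^4/4 + 4*x^3 - 15*x^2/2 + 9*x at the endpoints):
  F(1) − F(−1) = 83/20 − (-413/20) = 124/5.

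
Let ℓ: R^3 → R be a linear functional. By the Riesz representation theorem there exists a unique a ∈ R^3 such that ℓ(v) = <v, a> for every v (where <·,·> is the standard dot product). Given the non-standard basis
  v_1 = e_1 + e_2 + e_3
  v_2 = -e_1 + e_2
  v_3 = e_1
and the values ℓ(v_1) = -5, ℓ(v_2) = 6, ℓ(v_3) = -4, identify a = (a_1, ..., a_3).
a = (-4, 2, -3)

Write a = (a_1, ..., a_3) in the standard basis. For each basis vector v_i, ℓ(v_i) = <v_i, a> is a linear equation in the a_j's. Collect the n equations into a matrix system V a = ℓ, where row i of V is v_i (expressed in the standard basis). Since V is invertible (lower-triangular with 1s on the diagonal, up to permutation), solve by back-substitution:
  V =
[[1, 1, 1],
 [-1, 1, 0],
 [1, 0, 0]]
  V a = (-5, 6, -4)
Solving gives a = (-4, 2, -3).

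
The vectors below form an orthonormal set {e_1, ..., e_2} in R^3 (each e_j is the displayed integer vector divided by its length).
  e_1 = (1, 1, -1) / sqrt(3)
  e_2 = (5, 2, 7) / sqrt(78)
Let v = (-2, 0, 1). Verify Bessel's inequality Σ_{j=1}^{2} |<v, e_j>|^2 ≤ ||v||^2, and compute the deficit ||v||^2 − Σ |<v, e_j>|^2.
Σ |<v, e_j>|^2 = 81/26; ||v||^2 = 5; deficit = 49/26

Write each e_j = u_j / sqrt(<u_j, u_j>) where u_j is the displayed integer vector. Then <v, e_j> = <v, u_j> / sqrt(<u_j, u_j>), so |<v, e_j>|^2 = <v, u_j>^2 / <u_j, u_j>.
Coefficients: <v, e_1> = -3/sqrt(3), <v, e_2> = -3/sqrt(78).
Square and sum: Σ |<v, e_j>|^2 = 81/26.
Compute ||v||^2 = v·v = 5.
Deficit = 5 − 81/26 = 49/26 ≥ 0, confirming Bessel's inequality. (The deficit equals ||v − Σ <v,e_j> e_j||^2, the squared distance from v to span{e_j}.)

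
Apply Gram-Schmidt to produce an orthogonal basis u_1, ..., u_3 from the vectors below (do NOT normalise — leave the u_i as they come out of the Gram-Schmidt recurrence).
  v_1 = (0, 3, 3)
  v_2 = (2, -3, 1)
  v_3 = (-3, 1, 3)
Orthogonal basis:
  u_1 = (0, 3, 3)
  u_2 = (2, -2, 2)
  u_3 = (-8/3, -4/3, 4/3)

Apply the Gram-Schmidt recurrence
  u_1 = v_1
  u_i = v_i − Σ_{j<i} ((v_i · u_j) / (u_j · u_j)) · u_j.

Step by step this gives:
  u_1 = (0, 3, 3)
  u_2 = (2, -2, 2)
  u_3 = (-8/3, -4/3, 4/3)

Orthogonality check:
  u_2 · u_1 = 0 (should be 0)
  u_3 · u_1 = 0 (should be 0)
  u_3 · u_2 = 0 (should be 0)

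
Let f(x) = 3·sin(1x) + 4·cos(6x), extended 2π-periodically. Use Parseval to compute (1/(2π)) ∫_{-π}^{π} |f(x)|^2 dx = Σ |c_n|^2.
Σ |c_n|^2 = 25/2

Expand |f|^2 and use orthogonality of {sin(nx), cos(mx)} on [-π, π]:
  ∫_{-π}^{π} sin(nx)^2 dx = π, ∫ cos(mx)^2 dx = π, and cross terms integrate to 0.
So ∫_{-π}^{π} f(x)^2 dx = 3^2 · π + 4^2 · π = (9 + 16)π.
Divide by 2π: (9 + 16)/2 = 25/2.
By Parseval, this equals Σ |c_n|^2.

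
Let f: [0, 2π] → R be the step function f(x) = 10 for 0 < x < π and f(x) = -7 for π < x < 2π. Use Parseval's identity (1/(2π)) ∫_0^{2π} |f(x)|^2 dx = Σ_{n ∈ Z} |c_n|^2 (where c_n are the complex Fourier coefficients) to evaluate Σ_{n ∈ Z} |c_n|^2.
Σ |c_n|^2 = 149/2

Parseval equates the L^2 energy of f (normalised by 1/(2π)) with the ℓ^2 sum of its Fourier coefficients: (1/(2π)) ∫_0^{2π} |f|^2 = Σ |c_n|^2.
Compute the left side: (1/(2π)) [∫_0^π 10^2 dx + ∫_π^{2π} (-7)^2 dx] = (1/(2π)) · (100π + 49π) = (100 + 49)/2 = 149/2.
So Σ_{n ∈ Z} |c_n|^2 = 149/2.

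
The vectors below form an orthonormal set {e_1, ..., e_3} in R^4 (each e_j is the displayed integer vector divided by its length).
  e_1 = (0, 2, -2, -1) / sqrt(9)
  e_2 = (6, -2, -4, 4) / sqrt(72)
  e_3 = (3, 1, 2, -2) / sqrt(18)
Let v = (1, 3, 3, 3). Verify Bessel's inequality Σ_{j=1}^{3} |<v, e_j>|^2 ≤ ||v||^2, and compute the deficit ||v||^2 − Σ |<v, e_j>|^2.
Σ |<v, e_j>|^2 = 3; ||v||^2 = 28; deficit = 25

Write each e_j = u_j / sqrt(<u_j, u_j>) where u_j is the displayed integer vector. Then <v, e_j> = <v, u_j> / sqrt(<u_j, u_j>), so |<v, e_j>|^2 = <v, u_j>^2 / <u_j, u_j>.
Coefficients: <v, e_1> = -3/sqrt(9), <v, e_2> = 0/sqrt(72), <v, e_3> = 6/sqrt(18).
Square and sum: Σ |<v, e_j>|^2 = 3.
Compute ||v||^2 = v·v = 28.
Deficit = 28 − 3 = 25 ≥ 0, confirming Bessel's inequality. (The deficit equals ||v − Σ <v,e_j> e_j||^2, the squared distance from v to span{e_j}.)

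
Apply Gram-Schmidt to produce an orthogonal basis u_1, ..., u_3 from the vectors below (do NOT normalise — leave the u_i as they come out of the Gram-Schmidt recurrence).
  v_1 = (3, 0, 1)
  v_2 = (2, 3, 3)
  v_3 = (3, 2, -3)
Orthogonal basis:
  u_1 = (3, 0, 1)
  u_2 = (-7/10, 3, 21/10)
  u_3 = (150/139, 350/139, -450/139)

Apply the Gram-Schmidt recurrence
  u_1 = v_1
  u_i = v_i − Σ_{j<i} ((v_i · u_j) / (u_j · u_j)) · u_j.

Step by step this gives:
  u_1 = (3, 0, 1)
  u_2 = (-7/10, 3, 21/10)
  u_3 = (150/139, 350/139, -450/139)

Orthogonality check:
  u_2 · u_1 = 0 (should be 0)
  u_3 · u_1 = 0 (should be 0)
  u_3 · u_2 = 0 (should be 0)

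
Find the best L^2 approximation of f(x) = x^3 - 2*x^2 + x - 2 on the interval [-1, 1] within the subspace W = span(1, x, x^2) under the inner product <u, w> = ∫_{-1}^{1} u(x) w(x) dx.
g(x) = -2*x^2 + 8*x/5 - 2

The best approximation g ∈ W is the orthogonal projection of f onto W. Writing g = a_0 + a_1 x + a_2 x^2, the coefficients solve the normal equations G · a = b where
  G_{ij} = <φ_i, φ_j> and b_i = <f, φ_i>, with φ_0 = 1, φ_1 = x, φ_2 = x^2.
G =
  [2, 0, 2/3]
  [0, 2/3, 0]
  [2/3, 0, 2/5],
b = (-16/3, 16/15, -32/15).
Solving gives a_0 = -2, a_1 = 8/5, a_2 = -2, so
  g(x) = -2*x^2 + 8*x/5 - 2.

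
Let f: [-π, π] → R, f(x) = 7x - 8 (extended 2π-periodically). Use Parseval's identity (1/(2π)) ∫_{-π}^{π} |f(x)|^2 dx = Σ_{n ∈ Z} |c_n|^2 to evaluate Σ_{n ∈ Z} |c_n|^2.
Σ |c_n|^2 = 49π^2/3 + 64

Expand and integrate term by term over [-π, π]:
  ∫ (7x)^2 dx = 49·(2π^3/3); ∫ 2·7·(-8)·x dx = 0 (odd integrand); ∫ (-8)^2 dx = 64·2π.
So (1/(2π)) ∫_{-π}^{π} (7x - 8)^2 dx = 49π^2/3 + 64 = 49π^2/3 + 64.
Parseval ⇒ Σ |c_n|^2 = 49π^2/3 + 64.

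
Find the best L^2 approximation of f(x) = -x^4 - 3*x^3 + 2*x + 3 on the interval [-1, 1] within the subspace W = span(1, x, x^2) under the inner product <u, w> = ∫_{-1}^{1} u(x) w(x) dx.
g(x) = -6*x^2/7 + x/5 + 108/35

The best approximation g ∈ W is the orthogonal projection of f onto W. Writing g = a_0 + a_1 x + a_2 x^2, the coefficients solve the normal equations G · a = b where
  G_{ij} = <φ_i, φ_j> and b_i = <f, φ_i>, with φ_0 = 1, φ_1 = x, φ_2 = x^2.
G =
  [2, 0, 2/3]
  [0, 2/3, 0]
  [2/3, 0, 2/5],
b = (28/5, 2/15, 12/7).
Solving gives a_0 = 108/35, a_1 = 1/5, a_2 = -6/7, so
  g(x) = -6*x^2/7 + x/5 + 108/35.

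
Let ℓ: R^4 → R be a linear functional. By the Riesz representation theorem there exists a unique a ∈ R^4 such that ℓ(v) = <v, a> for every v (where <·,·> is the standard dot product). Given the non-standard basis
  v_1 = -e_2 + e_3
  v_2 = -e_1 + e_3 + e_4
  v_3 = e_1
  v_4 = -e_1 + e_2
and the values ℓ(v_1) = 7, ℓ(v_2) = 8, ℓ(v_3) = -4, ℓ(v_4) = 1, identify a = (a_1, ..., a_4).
a = (-4, -3, 4, 0)

Write a = (a_1, ..., a_4) in the standard basis. For each basis vector v_i, ℓ(v_i) = <v_i, a> is a linear equation in the a_j's. Collect the n equations into a matrix system V a = ℓ, where row i of V is v_i (expressed in the standard basis). Since V is invertible (lower-triangular with 1s on the diagonal, up to permutation), solve by back-substitution:
  V =
[[0, -1, 1, 0],
 [-1, 0, 1, 1],
 [1, 0, 0, 0],
 [-1, 1, 0, 0]]
  V a = (7, 8, -4, 1)
Solving gives a = (-4, -3, 4, 0).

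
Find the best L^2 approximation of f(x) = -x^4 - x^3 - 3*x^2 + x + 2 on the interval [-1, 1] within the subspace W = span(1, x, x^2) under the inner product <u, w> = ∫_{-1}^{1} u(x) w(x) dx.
g(x) = -27*x^2/7 + 2*x/5 + 73/35

The best approximation g ∈ W is the orthogonal projection of f onto W. Writing g = a_0 + a_1 x + a_2 x^2, the coefficients solve the normal equations G · a = b where
  G_{ij} = <φ_i, φ_j> and b_i = <f, φ_i>, with φ_0 = 1, φ_1 = x, φ_2 = x^2.
G =
  [2, 0, 2/3]
  [0, 2/3, 0]
  [2/3, 0, 2/5],
b = (8/5, 4/15, -16/105).
Solving gives a_0 = 73/35, a_1 = 2/5, a_2 = -27/7, so
  g(x) = -27*x^2/7 + 2*x/5 + 73/35.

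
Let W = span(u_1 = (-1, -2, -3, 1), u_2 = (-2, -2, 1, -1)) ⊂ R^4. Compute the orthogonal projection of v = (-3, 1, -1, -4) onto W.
proj_W(v) = (-98/73, -91/73, 147/146, -119/146)

Set up U = [u_1 | ... | u_2] ∈ R^(4×2). The projector onto W = col(U) is P = U (U^T U)^(-1) U^T.
Compute U^T U =
  [15, 2]
  [2, 10],
and U^T v = (0, 7).
Solve U^T U · c = U^T v for the coefficients: c = (-7/73, 105/146). The projection is proj_W(v) = U c.
Check: (v - proj_W(v)) · u_1 = 0  (should be 0).
Check: (v - proj_W(v)) · u_2 = 0  (should be 0).
Result: proj_W(v) = (-98/73, -91/73, 147/146, -119/146).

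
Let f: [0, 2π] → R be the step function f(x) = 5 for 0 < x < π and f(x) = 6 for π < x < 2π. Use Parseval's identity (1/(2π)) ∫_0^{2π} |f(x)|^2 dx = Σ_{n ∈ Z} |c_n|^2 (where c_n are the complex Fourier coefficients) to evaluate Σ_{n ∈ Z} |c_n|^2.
Σ |c_n|^2 = 61/2

Parseval equates the L^2 energy of f (normalised by 1/(2π)) with the ℓ^2 sum of its Fourier coefficients: (1/(2π)) ∫_0^{2π} |f|^2 = Σ |c_n|^2.
Compute the left side: (1/(2π)) [∫_0^π 5^2 dx + ∫_π^{2π} 6^2 dx] = (1/(2π)) · (25π + 36π) = (25 + 36)/2 = 61/2.
So Σ_{n ∈ Z} |c_n|^2 = 61/2.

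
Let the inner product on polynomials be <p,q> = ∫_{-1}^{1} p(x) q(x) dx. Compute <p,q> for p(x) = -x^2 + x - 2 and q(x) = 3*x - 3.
<p,q> = 16

Expand the product: p(x)·q(x) = -3*x^3 + 6*x^2 - 9*x + 6.
∫_{-1}^{1} of each monomial x^k gives [2/(k+1) if k even, 0 if k odd]. Integrating term-by-term (or equivalently evaluating the antiderivative F(x) = -3*x^4/4 + 2*x^3 - 9*x^2/2 + 6*x at the endpoints):
  F(1) − F(−1) = 11/4 − (-53/4) = 16.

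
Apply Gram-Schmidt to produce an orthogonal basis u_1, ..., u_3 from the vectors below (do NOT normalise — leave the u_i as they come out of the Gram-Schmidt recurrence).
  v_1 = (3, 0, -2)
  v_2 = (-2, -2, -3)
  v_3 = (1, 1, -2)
Orthogonal basis:
  u_1 = (3, 0, -2)
  u_2 = (-2, -2, -3)
  u_3 = (-84/221, 21/17, -126/221)

Apply the Gram-Schmidt recurrence
  u_1 = v_1
  u_i = v_i − Σ_{j<i} ((v_i · u_j) / (u_j · u_j)) · u_j.

Step by step this gives:
  u_1 = (3, 0, -2)
  u_2 = (-2, -2, -3)
  u_3 = (-84/221, 21/17, -126/221)

Orthogonality check:
  u_2 · u_1 = 0 (should be 0)
  u_3 · u_1 = 0 (should be 0)
  u_3 · u_2 = 0 (should be 0)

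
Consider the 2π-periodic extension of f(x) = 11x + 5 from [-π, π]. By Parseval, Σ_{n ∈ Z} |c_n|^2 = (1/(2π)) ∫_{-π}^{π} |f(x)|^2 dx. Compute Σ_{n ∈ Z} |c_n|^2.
Σ |c_n|^2 = 121π^2/3 + 25

Expand and integrate term by term over [-π, π]:
  ∫ (11x)^2 dx = 121·(2π^3/3); ∫ 2·11·(5)·x dx = 0 (odd integrand); ∫ 5^2 dx = 25·2π.
So (1/(2π)) ∫_{-π}^{π} (11x + 5)^2 dx = 121π^2/3 + 25 = 121π^2/3 + 25.
Parseval ⇒ Σ |c_n|^2 = 121π^2/3 + 25.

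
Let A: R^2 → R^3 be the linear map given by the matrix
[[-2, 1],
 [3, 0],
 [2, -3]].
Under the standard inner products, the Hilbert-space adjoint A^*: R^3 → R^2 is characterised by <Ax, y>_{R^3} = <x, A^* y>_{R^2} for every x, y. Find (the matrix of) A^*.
A^* = A^T =
[[-2, 3, 2],
 [1, 0, -3]]

For real matrices with standard dot products, the defining identity <Ax, y> = <x, A^* y> gives (Ax)^T y = x^T (A^*) y, i.e. x^T A^T y = x^T (A^*) y. Since this holds for all x, y, we must have A^* = A^T. Therefore
A^* =
[[-2, 3, 2],
 [1, 0, -3]].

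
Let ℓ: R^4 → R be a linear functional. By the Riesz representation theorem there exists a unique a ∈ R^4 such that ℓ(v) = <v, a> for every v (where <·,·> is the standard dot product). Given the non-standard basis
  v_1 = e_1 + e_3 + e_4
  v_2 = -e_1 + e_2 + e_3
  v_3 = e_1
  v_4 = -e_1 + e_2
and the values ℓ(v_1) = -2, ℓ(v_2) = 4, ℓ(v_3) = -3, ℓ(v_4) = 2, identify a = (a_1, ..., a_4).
a = (-3, -1, 2, -1)

Write a = (a_1, ..., a_4) in the standard basis. For each basis vector v_i, ℓ(v_i) = <v_i, a> is a linear equation in the a_j's. Collect the n equations into a matrix system V a = ℓ, where row i of V is v_i (expressed in the standard basis). Since V is invertible (lower-triangular with 1s on the diagonal, up to permutation), solve by back-substitution:
  V =
[[1, 0, 1, 1],
 [-1, 1, 1, 0],
 [1, 0, 0, 0],
 [-1, 1, 0, 0]]
  V a = (-2, 4, -3, 2)
Solving gives a = (-3, -1, 2, -1).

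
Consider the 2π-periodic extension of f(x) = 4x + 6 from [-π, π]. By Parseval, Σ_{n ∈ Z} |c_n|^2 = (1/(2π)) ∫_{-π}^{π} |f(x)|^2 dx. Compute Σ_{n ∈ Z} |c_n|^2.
Σ |c_n|^2 = 16π^2/3 + 36

Expand and integrate term by term over [-π, π]:
  ∫ (4x)^2 dx = 16·(2π^3/3); ∫ 2·4·(6)·x dx = 0 (odd integrand); ∫ 6^2 dx = 36·2π.
So (1/(2π)) ∫_{-π}^{π} (4x + 6)^2 dx = 16π^2/3 + 36 = 16π^2/3 + 36.
Parseval ⇒ Σ |c_n|^2 = 16π^2/3 + 36.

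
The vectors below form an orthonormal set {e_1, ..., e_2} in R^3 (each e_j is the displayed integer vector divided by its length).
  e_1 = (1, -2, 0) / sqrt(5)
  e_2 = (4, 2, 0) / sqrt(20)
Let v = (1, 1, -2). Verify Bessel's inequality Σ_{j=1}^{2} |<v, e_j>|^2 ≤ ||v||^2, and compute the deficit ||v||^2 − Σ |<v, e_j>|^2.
Σ |<v, e_j>|^2 = 2; ||v||^2 = 6; deficit = 4

Write each e_j = u_j / sqrt(<u_j, u_j>) where u_j is the displayed integer vector. Then <v, e_j> = <v, u_j> / sqrt(<u_j, u_j>), so |<v, e_j>|^2 = <v, u_j>^2 / <u_j, u_j>.
Coefficients: <v, e_1> = -1/sqrt(5), <v, e_2> = 6/sqrt(20).
Square and sum: Σ |<v, e_j>|^2 = 2.
Compute ||v||^2 = v·v = 6.
Deficit = 6 − 2 = 4 ≥ 0, confirming Bessel's inequality. (The deficit equals ||v − Σ <v,e_j> e_j||^2, the squared distance from v to span{e_j}.)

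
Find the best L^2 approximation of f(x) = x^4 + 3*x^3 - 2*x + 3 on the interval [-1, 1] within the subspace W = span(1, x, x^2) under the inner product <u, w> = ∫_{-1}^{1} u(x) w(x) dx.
g(x) = 6*x^2/7 - x/5 + 102/35

The best approximation g ∈ W is the orthogonal projection of f onto W. Writing g = a_0 + a_1 x + a_2 x^2, the coefficients solve the normal equations G · a = b where
  G_{ij} = <φ_i, φ_j> and b_i = <f, φ_i>, with φ_0 = 1, φ_1 = x, φ_2 = x^2.
G =
  [2, 0, 2/3]
  [0, 2/3, 0]
  [2/3, 0, 2/5],
b = (32/5, -2/15, 16/7).
Solving gives a_0 = 102/35, a_1 = -1/5, a_2 = 6/7, so
  g(x) = 6*x^2/7 - x/5 + 102/35.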